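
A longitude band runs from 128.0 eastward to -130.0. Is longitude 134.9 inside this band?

Yes

Band width going east from +128.0° to -130.0°: ((-130.0 − 128.0) mod 360) = 102.0°.
Offset of +134.9° east of the west edge: ((134.9 − 128.0) mod 360) = 6.9°.
6.9° ≤ 102.0° ⇒ inside.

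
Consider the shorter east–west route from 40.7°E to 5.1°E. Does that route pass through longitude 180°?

Signed shortest Δλ = ((5.1 − 40.7 + 180) mod 360) − 180 = -35.6°.
Going west by 35.6° from +40.7° reaches +5.1° without touching 180°.

No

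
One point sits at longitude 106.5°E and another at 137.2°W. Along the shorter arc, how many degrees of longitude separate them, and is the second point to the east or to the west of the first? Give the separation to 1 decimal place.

116.3° east

Raw difference: -137.2 − 106.5 = -243.7°.
Normalise into (−180°, 180°]: -243.7° + 360° = 116.3°.
Positive ⇒ the second point lies to the east; separation 116.3°.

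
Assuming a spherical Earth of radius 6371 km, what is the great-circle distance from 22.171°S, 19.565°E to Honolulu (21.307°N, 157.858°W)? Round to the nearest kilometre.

Δλ = -157.858 − 19.565 = -177.423°.
Δφ = 21.307 − -22.171 = 43.478°.
a = sin²(Δφ/2) + cos φ₁ · cos φ₂ · sin²(Δλ/2) = 0.999507.
c = 2·atan2(√a, √(1−a)) = 3.09718 rad → d = 6371·c ≈ 19732.12 km.

19732 km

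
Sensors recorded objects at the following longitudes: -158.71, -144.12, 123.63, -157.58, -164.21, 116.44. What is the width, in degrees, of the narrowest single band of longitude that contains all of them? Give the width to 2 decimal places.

Sort the longitudes: -164.21°, -158.71°, -157.58°, -144.12°, +116.44°, +123.63°.
Eastward gaps between consecutive values (wrapping around): 5.50°, 1.13°, 13.46°, 260.56°, 7.19°, 72.16°.
Largest gap = 260.56° ⇒ minimal covering band is its complement: 360° − 260.56° = 99.44°.
Band runs from +116.44° eastward to -144.12°, crossing the antimeridian.

99.44°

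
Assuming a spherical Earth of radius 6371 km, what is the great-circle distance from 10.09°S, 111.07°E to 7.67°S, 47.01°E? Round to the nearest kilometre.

7032 km

Δλ = 47.01 − 111.07 = -64.06°.
Δφ = -7.67 − -10.09 = 2.42°.
a = sin²(Δφ/2) + cos φ₁ · cos φ₂ · sin²(Δλ/2) = 0.274903.
c = 2·atan2(√a, √(1−a)) = 1.10381 rad → d = 6371·c ≈ 7032.40 km.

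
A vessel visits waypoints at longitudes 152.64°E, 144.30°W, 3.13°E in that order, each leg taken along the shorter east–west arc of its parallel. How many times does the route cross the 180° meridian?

1

Leg 1: +152.64° → -144.30°, shortest Δλ = 63.06° (east) — crosses 180°.
Leg 2: -144.30° → +3.13°, shortest Δλ = 147.43° (east) — does not cross 180°.
Total crossings: 1.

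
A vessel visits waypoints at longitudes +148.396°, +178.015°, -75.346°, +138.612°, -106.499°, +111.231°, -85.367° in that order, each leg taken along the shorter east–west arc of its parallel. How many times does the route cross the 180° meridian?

Leg 1: +148.396° → +178.015°, shortest Δλ = 29.619° (east) — does not cross 180°.
Leg 2: +178.015° → -75.346°, shortest Δλ = 106.639° (east) — crosses 180°.
Leg 3: -75.346° → +138.612°, shortest Δλ = -146.042° (west) — crosses 180°.
Leg 4: +138.612° → -106.499°, shortest Δλ = 114.889° (east) — crosses 180°.
Leg 5: -106.499° → +111.231°, shortest Δλ = -142.27° (west) — crosses 180°.
Leg 6: +111.231° → -85.367°, shortest Δλ = 163.402° (east) — crosses 180°.
Total crossings: 5.

5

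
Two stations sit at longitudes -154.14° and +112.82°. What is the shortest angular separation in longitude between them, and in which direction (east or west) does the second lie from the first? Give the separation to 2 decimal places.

Raw difference: 112.82 − -154.14 = 266.96°.
Normalise into (−180°, 180°]: 266.96° − 360° = -93.04°.
Negative ⇒ the second point lies to the west; separation 93.04°.

93.04° west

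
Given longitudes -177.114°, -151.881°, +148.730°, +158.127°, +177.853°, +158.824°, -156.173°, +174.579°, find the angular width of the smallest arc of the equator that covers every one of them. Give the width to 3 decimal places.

59.389°

Sort the longitudes: -177.114°, -156.173°, -151.881°, +148.730°, +158.127°, +158.824°, +174.579°, +177.853°.
Eastward gaps between consecutive values (wrapping around): 20.941°, 4.292°, 300.611°, 9.397°, 0.697°, 15.755°, 3.274°, 5.033°.
Largest gap = 300.611° ⇒ minimal covering band is its complement: 360° − 300.611° = 59.389°.
Band runs from +148.730° eastward to -151.881°, crossing the antimeridian.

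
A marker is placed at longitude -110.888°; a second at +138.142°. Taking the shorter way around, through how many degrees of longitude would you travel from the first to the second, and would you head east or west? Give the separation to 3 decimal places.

110.970° west

Raw difference: 138.142 − -110.888 = 249.03°.
Normalise into (−180°, 180°]: 249.03° − 360° = -110.97°.
Negative ⇒ the second point lies to the west; separation 110.970°.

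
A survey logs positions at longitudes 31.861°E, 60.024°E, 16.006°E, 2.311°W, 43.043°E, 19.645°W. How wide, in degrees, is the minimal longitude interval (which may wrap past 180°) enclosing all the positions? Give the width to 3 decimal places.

79.669°

Sort the longitudes: -19.645°, -2.311°, +16.006°, +31.861°, +43.043°, +60.024°.
Eastward gaps between consecutive values (wrapping around): 17.334°, 18.317°, 15.855°, 11.182°, 16.981°, 280.331°.
Largest gap = 280.331° ⇒ minimal covering band is its complement: 360° − 280.331° = 79.669°.
Band runs from -19.645° eastward to +60.024°.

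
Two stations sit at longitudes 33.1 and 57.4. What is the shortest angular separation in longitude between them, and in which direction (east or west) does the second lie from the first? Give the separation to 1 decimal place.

24.3° east

Raw difference: 57.4 − 33.1 = 24.3°.
Normalise into (−180°, 180°]: 24.3° stays 24.3°.
Positive ⇒ the second point lies to the east; separation 24.3°.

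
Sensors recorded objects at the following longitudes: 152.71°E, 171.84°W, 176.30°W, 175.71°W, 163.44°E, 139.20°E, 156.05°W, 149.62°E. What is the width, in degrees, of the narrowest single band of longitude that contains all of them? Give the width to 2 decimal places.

64.75°

Sort the longitudes: -176.30°, -175.71°, -171.84°, -156.05°, +139.20°, +149.62°, +152.71°, +163.44°.
Eastward gaps between consecutive values (wrapping around): 0.59°, 3.87°, 15.79°, 295.25°, 10.42°, 3.09°, 10.73°, 20.26°.
Largest gap = 295.25° ⇒ minimal covering band is its complement: 360° − 295.25° = 64.75°.
Band runs from +139.20° eastward to -156.05°, crossing the antimeridian.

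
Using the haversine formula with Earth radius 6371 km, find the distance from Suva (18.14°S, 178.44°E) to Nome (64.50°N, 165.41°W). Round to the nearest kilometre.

9293 km

Δλ = -165.41 − 178.44 = -343.85°; wrapped into (−180°, 180°]: 16.15°.
Δφ = 64.50 − -18.14 = 82.64°.
a = sin²(Δφ/2) + cos φ₁ · cos φ₂ · sin²(Δλ/2) = 0.444021.
c = 2·atan2(√a, √(1−a)) = 1.45860 rad → d = 6371·c ≈ 9292.76 km.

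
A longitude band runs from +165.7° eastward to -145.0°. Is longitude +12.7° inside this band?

Band width going east from +165.7° to -145.0°: ((-145.0 − 165.7) mod 360) = 49.3°.
Offset of +12.7° east of the west edge: ((12.7 − 165.7) mod 360) = 207.0°.
207.0° > 49.3° ⇒ outside.

No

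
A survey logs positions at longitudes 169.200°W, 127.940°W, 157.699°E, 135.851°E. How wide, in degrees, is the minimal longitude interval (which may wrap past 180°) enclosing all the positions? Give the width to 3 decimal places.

96.209°

Sort the longitudes: -169.200°, -127.940°, +135.851°, +157.699°.
Eastward gaps between consecutive values (wrapping around): 41.260°, 263.791°, 21.848°, 33.101°.
Largest gap = 263.791° ⇒ minimal covering band is its complement: 360° − 263.791° = 96.209°.
Band runs from +135.851° eastward to -127.940°, crossing the antimeridian.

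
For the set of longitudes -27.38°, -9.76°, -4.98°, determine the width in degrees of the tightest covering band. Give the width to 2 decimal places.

Sort the longitudes: -27.38°, -9.76°, -4.98°.
Eastward gaps between consecutive values (wrapping around): 17.62°, 4.78°, 337.60°.
Largest gap = 337.60° ⇒ minimal covering band is its complement: 360° − 337.60° = 22.40°.
Band runs from -27.38° eastward to -4.98°.

22.40°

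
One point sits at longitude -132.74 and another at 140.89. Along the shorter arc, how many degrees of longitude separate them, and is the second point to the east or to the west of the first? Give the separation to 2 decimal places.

Raw difference: 140.89 − -132.74 = 273.63°.
Normalise into (−180°, 180°]: 273.63° − 360° = -86.37°.
Negative ⇒ the second point lies to the west; separation 86.37°.

86.37° west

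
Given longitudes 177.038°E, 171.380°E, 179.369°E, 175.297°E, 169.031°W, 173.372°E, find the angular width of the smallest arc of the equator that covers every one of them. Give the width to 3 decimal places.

Sort the longitudes: -169.031°, +171.380°, +173.372°, +175.297°, +177.038°, +179.369°.
Eastward gaps between consecutive values (wrapping around): 340.411°, 1.992°, 1.925°, 1.741°, 2.331°, 11.600°.
Largest gap = 340.411° ⇒ minimal covering band is its complement: 360° − 340.411° = 19.589°.
Band runs from +171.380° eastward to -169.031°, crossing the antimeridian.

19.589°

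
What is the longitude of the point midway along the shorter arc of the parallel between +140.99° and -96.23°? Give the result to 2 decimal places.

Signed shortest Δλ from +140.99° to -96.23° is +122.78°.
Midpoint longitude = +140.99° + (+122.78°)/2 = +140.99° + 61.39° = +202.38°.
Normalise into (−180°, 180°]: -157.62°.
(The naïve average (+140.99 + -96.23)/2 = 22.38° is on the wrong side of the globe.)

-157.62°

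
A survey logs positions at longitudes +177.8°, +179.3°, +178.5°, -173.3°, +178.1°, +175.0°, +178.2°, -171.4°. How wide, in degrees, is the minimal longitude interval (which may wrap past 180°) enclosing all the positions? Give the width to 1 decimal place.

13.6°

Sort the longitudes: -173.3°, -171.4°, +175.0°, +177.8°, +178.1°, +178.2°, +178.5°, +179.3°.
Eastward gaps between consecutive values (wrapping around): 1.9°, 346.4°, 2.8°, 0.3°, 0.1°, 0.3°, 0.8°, 7.4°.
Largest gap = 346.4° ⇒ minimal covering band is its complement: 360° − 346.4° = 13.6°.
Band runs from +175.0° eastward to -171.4°, crossing the antimeridian.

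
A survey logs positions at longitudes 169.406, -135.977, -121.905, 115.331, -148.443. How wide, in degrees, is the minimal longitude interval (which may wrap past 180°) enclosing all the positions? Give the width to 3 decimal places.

Sort the longitudes: -148.443°, -135.977°, -121.905°, +115.331°, +169.406°.
Eastward gaps between consecutive values (wrapping around): 12.466°, 14.072°, 237.236°, 54.075°, 42.151°.
Largest gap = 237.236° ⇒ minimal covering band is its complement: 360° − 237.236° = 122.764°.
Band runs from +115.331° eastward to -121.905°, crossing the antimeridian.

122.764°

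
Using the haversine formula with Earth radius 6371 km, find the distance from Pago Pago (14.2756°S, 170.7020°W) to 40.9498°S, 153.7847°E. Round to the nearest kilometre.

4533 km

Δλ = 153.7847 − -170.7020 = 324.4867°; wrapped into (−180°, 180°]: -35.5133°.
Δφ = -40.9498 − -14.2756 = -26.6742°.
a = sin²(Δφ/2) + cos φ₁ · cos φ₂ · sin²(Δλ/2) = 0.121293.
c = 2·atan2(√a, √(1−a)) = 0.71145 rad → d = 6371·c ≈ 4532.66 km.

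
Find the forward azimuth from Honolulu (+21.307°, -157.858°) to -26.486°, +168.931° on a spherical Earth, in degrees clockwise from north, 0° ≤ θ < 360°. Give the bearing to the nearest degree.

Δλ = 168.931 − -157.858 = 326.789°; wrapped into (−180°, 180°]: -33.211°.
θ = atan2( sin Δλ · cos φ₂ , cos φ₁ · sin φ₂ − sin φ₁ · cos φ₂ · cos Δλ )
  = atan2(-0.49024, -0.68760) = -144.512° → normalised to [0°, 360°): 215.488°.

215°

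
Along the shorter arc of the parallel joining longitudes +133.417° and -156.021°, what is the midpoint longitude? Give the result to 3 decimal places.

+168.698°

Signed shortest Δλ from +133.417° to -156.021° is +70.562°.
Midpoint longitude = +133.417° + (+70.562°)/2 = +133.417° + 35.281° = +168.698°.
(The naïve average (+133.417 + -156.021)/2 = -11.302° is on the wrong side of the globe.)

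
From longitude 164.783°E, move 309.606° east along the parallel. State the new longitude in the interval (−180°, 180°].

114.389°E

Start at +164.783°; shift +309.606° → +474.389°.
+474.389° lies outside (−180°, 180°]; subtract 360° → +114.389°.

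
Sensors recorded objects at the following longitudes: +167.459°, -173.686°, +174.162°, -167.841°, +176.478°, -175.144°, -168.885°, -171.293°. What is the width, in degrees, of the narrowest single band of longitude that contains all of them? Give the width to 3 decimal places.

Sort the longitudes: -175.144°, -173.686°, -171.293°, -168.885°, -167.841°, +167.459°, +174.162°, +176.478°.
Eastward gaps between consecutive values (wrapping around): 1.458°, 2.393°, 2.408°, 1.044°, 335.300°, 6.703°, 2.316°, 8.378°.
Largest gap = 335.300° ⇒ minimal covering band is its complement: 360° − 335.300° = 24.700°.
Band runs from +167.459° eastward to -167.841°, crossing the antimeridian.

24.700°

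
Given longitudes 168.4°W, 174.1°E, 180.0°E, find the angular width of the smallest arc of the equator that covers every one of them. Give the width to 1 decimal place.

Sort the longitudes: -168.4°, +174.1°, +180.0°.
Eastward gaps between consecutive values (wrapping around): 342.5°, 5.9°, 11.6°.
Largest gap = 342.5° ⇒ minimal covering band is its complement: 360° − 342.5° = 17.5°.
Band runs from +174.1° eastward to -168.4°, crossing the antimeridian.

17.5°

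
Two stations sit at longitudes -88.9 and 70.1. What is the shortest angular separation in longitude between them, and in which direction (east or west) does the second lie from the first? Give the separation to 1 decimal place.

159.0° east

Raw difference: 70.1 − -88.9 = 159.0°.
Normalise into (−180°, 180°]: 159.0° stays 159.0°.
Positive ⇒ the second point lies to the east; separation 159.0°.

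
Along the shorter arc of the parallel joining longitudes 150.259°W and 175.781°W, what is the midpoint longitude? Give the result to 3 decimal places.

Signed shortest Δλ from -150.259° to -175.781° is -25.522°.
Midpoint longitude = -150.259° + (-25.522°)/2 = -150.259° − 12.761° = -163.020°.

163.020°W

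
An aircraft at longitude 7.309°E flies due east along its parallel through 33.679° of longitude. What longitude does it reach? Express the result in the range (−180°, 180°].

Start at +7.309°; shift +33.679° → +40.988°.
+40.988° already lies in (−180°, 180°].

40.988°E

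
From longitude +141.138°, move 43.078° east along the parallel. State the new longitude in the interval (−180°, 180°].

Start at +141.138°; shift +43.078° → +184.216°.
+184.216° lies outside (−180°, 180°]; subtract 360° → -175.784°.

-175.784°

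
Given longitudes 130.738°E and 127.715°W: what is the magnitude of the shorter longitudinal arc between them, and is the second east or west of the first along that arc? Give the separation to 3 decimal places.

101.547° east

Raw difference: -127.715 − 130.738 = -258.453°.
Normalise into (−180°, 180°]: -258.453° + 360° = 101.547°.
Positive ⇒ the second point lies to the east; separation 101.547°.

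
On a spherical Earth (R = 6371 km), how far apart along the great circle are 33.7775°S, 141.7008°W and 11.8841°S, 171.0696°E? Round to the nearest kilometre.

Δλ = 171.0696 − -141.7008 = 312.7704°; wrapped into (−180°, 180°]: -47.2296°.
Δφ = -11.8841 − -33.7775 = 21.8934°.
a = sin²(Δφ/2) + cos φ₁ · cos φ₂ · sin²(Δλ/2) = 0.166584.
c = 2·atan2(√a, √(1−a)) = 0.84085 rad → d = 6371·c ≈ 5357.03 km.

5357 km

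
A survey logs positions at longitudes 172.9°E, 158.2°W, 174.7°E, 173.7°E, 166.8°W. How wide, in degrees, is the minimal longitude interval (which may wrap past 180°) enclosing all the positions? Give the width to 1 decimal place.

28.9°

Sort the longitudes: -166.8°, -158.2°, +172.9°, +173.7°, +174.7°.
Eastward gaps between consecutive values (wrapping around): 8.6°, 331.1°, 0.8°, 1.0°, 18.5°.
Largest gap = 331.1° ⇒ minimal covering band is its complement: 360° − 331.1° = 28.9°.
Band runs from +172.9° eastward to -158.2°, crossing the antimeridian.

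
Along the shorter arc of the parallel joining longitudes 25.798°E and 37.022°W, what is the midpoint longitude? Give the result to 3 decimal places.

Signed shortest Δλ from +25.798° to -37.022° is -62.820°.
Midpoint longitude = +25.798° + (-62.820°)/2 = +25.798° − 31.410° = -5.612°.

5.612°W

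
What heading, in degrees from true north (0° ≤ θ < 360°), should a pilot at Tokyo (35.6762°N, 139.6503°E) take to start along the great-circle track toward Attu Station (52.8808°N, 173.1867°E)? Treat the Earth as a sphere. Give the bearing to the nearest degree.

Δλ = 173.1867 − 139.6503 = 33.5364°.
θ = atan2( sin Δλ · cos φ₂ , cos φ₁ · sin φ₂ − sin φ₁ · cos φ₂ · cos Δλ )
  = atan2(0.33340, 0.35437) = 43.253° → normalised to [0°, 360°): 43.253°.

43°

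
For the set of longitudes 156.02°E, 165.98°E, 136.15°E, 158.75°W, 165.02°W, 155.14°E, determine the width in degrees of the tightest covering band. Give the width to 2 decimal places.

65.10°

Sort the longitudes: -165.02°, -158.75°, +136.15°, +155.14°, +156.02°, +165.98°.
Eastward gaps between consecutive values (wrapping around): 6.27°, 294.90°, 18.99°, 0.88°, 9.96°, 29.00°.
Largest gap = 294.90° ⇒ minimal covering band is its complement: 360° − 294.90° = 65.10°.
Band runs from +136.15° eastward to -158.75°, crossing the antimeridian.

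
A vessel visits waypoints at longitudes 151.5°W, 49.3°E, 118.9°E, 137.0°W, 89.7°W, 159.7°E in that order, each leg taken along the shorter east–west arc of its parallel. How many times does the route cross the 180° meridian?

3

Leg 1: -151.5° → +49.3°, shortest Δλ = -159.2° (west) — crosses 180°.
Leg 2: +49.3° → +118.9°, shortest Δλ = 69.6° (east) — does not cross 180°.
Leg 3: +118.9° → -137.0°, shortest Δλ = 104.1° (east) — crosses 180°.
Leg 4: -137.0° → -89.7°, shortest Δλ = 47.3° (east) — does not cross 180°.
Leg 5: -89.7° → +159.7°, shortest Δλ = -110.6° (west) — crosses 180°.
Total crossings: 3.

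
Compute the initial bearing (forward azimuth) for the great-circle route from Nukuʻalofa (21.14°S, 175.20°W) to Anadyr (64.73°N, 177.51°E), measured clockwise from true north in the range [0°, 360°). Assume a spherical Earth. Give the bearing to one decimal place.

Δλ = 177.51 − -175.20 = 352.71°; wrapped into (−180°, 180°]: -7.29°.
θ = atan2( sin Δλ · cos φ₂ , cos φ₁ · sin φ₂ − sin φ₁ · cos φ₂ · cos Δλ )
  = atan2(-0.05417, 0.99616) = -3.113° → normalised to [0°, 360°): 356.887°.

356.9°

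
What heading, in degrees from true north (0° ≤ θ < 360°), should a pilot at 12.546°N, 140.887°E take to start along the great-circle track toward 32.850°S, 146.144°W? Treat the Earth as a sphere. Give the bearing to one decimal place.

126.0°

Δλ = -146.144 − 140.887 = -287.031°; wrapped into (−180°, 180°]: 72.969°.
θ = atan2( sin Δλ · cos φ₂ , cos φ₁ · sin φ₂ − sin φ₁ · cos φ₂ · cos Δλ )
  = atan2(0.80325, -0.58294) = 125.969° → normalised to [0°, 360°): 125.969°.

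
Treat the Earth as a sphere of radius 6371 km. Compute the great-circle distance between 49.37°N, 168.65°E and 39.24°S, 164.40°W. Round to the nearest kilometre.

Δλ = -164.40 − 168.65 = -333.05°; wrapped into (−180°, 180°]: 26.95°.
Δφ = -39.24 − 49.37 = -88.61°.
a = sin²(Δφ/2) + cos φ₁ · cos φ₂ · sin²(Δλ/2) = 0.515256.
c = 2·atan2(√a, √(1−a)) = 1.60131 rad → d = 6371·c ≈ 10201.96 km.

10202 km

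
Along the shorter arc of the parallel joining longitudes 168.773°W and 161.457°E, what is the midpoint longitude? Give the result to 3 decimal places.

Signed shortest Δλ from -168.773° to +161.457° is -29.770°.
Midpoint longitude = -168.773° + (-29.770°)/2 = -168.773° − 14.885° = -183.658°.
Normalise into (−180°, 180°]: +176.342°.
(The naïve average (-168.773 + +161.457)/2 = -3.658° is on the wrong side of the globe.)

176.342°E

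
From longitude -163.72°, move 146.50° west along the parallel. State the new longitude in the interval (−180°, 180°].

+49.78°

Start at -163.72°; shift −146.50° → -310.22°.
-310.22° lies outside (−180°, 180°]; add 360° → +49.78°.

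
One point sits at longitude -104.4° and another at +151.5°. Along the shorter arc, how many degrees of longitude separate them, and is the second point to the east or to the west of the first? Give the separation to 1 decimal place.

104.1° west

Raw difference: 151.5 − -104.4 = 255.9°.
Normalise into (−180°, 180°]: 255.9° − 360° = -104.1°.
Negative ⇒ the second point lies to the west; separation 104.1°.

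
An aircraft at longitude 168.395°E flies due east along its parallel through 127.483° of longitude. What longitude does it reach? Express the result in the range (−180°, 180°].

Start at +168.395°; shift +127.483° → +295.878°.
+295.878° lies outside (−180°, 180°]; subtract 360° → -64.122°.

64.122°W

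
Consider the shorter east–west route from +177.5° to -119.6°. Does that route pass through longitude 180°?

Naïve |-119.6 − 177.5| = 297.1° > 180°, so the shorter arc goes the other way round — across 180°.
Signed shortest Δλ = ((-119.6 − 177.5 + 180) mod 360) − 180 = 62.9°.
Going east by 62.9° from +177.5° passes through 180° before reaching -119.6°.

Yes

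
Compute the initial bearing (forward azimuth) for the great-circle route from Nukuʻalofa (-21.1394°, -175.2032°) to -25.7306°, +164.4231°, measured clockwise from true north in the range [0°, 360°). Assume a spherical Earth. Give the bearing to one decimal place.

252.3°

Δλ = 164.4231 − -175.2032 = 339.6263°; wrapped into (−180°, 180°]: -20.3737°.
θ = atan2( sin Δλ · cos φ₂ , cos φ₁ · sin φ₂ − sin φ₁ · cos φ₂ · cos Δλ )
  = atan2(-0.31362, -0.10037) = -107.746° → normalised to [0°, 360°): 252.254°.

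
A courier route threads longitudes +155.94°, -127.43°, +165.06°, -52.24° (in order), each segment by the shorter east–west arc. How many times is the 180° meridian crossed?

3

Leg 1: +155.94° → -127.43°, shortest Δλ = 76.63° (east) — crosses 180°.
Leg 2: -127.43° → +165.06°, shortest Δλ = -67.51° (west) — crosses 180°.
Leg 3: +165.06° → -52.24°, shortest Δλ = 142.7° (east) — crosses 180°.
Total crossings: 3.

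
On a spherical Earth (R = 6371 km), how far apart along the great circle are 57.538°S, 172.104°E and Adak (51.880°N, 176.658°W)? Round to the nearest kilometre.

Δλ = -176.658 − 172.104 = -348.762°; wrapped into (−180°, 180°]: 11.238°.
Δφ = 51.880 − -57.538 = 109.418°.
a = sin²(Δφ/2) + cos φ₁ · cos φ₂ · sin²(Δλ/2) = 0.669405.
c = 2·atan2(√a, √(1−a)) = 1.91645 rad → d = 6371·c ≈ 12209.69 km.

12210 km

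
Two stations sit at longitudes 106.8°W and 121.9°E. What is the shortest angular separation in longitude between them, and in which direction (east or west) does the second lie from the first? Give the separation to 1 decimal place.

131.3° west

Raw difference: 121.9 − -106.8 = 228.7°.
Normalise into (−180°, 180°]: 228.7° − 360° = -131.3°.
Negative ⇒ the second point lies to the west; separation 131.3°.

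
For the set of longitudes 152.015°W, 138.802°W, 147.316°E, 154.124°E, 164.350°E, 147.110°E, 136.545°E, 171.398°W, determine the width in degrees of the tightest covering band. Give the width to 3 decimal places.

84.653°

Sort the longitudes: -171.398°, -152.015°, -138.802°, +136.545°, +147.110°, +147.316°, +154.124°, +164.350°.
Eastward gaps between consecutive values (wrapping around): 19.383°, 13.213°, 275.347°, 10.565°, 0.206°, 6.808°, 10.226°, 24.252°.
Largest gap = 275.347° ⇒ minimal covering band is its complement: 360° − 275.347° = 84.653°.
Band runs from +136.545° eastward to -138.802°, crossing the antimeridian.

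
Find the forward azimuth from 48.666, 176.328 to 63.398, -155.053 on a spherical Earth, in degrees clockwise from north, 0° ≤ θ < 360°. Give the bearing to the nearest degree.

36°

Δλ = -155.053 − 176.328 = -331.381°; wrapped into (−180°, 180°]: 28.619°.
θ = atan2( sin Δλ · cos φ₂ , cos φ₁ · sin φ₂ − sin φ₁ · cos φ₂ · cos Δλ )
  = atan2(0.21448, 0.29538) = 35.985° → normalised to [0°, 360°): 35.985°.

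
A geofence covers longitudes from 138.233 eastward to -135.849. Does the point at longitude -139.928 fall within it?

Band width going east from +138.233° to -135.849°: ((-135.849 − 138.233) mod 360) = 85.918°.
Offset of -139.928° east of the west edge: ((-139.928 − 138.233) mod 360) = 81.839°.
81.839° ≤ 85.918° ⇒ inside.

Yes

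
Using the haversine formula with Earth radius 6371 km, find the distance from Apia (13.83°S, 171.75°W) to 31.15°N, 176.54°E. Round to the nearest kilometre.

5156 km

Δλ = 176.54 − -171.75 = 348.29°; wrapped into (−180°, 180°]: -11.71°.
Δφ = 31.15 − -13.83 = 44.98°.
a = sin²(Δφ/2) + cos φ₁ · cos φ₂ · sin²(Δλ/2) = 0.154971.
c = 2·atan2(√a, √(1−a)) = 0.80923 rad → d = 6371·c ≈ 5155.58 km.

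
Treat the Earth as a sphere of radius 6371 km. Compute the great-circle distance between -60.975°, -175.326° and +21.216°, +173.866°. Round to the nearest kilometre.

9191 km

Δλ = 173.866 − -175.326 = 349.192°; wrapped into (−180°, 180°]: -10.808°.
Δφ = 21.216 − -60.975 = 82.191°.
a = sin²(Δφ/2) + cos φ₁ · cos φ₂ · sin²(Δλ/2) = 0.436076.
c = 2·atan2(√a, √(1−a)) = 1.44260 rad → d = 6371·c ≈ 9190.79 km.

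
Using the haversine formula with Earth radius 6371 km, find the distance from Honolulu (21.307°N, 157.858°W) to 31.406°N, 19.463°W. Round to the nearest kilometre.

Δλ = -19.463 − -157.858 = 138.395°.
Δφ = 31.406 − 21.307 = 10.099°.
a = sin²(Δφ/2) + cos φ₁ · cos φ₂ · sin²(Δλ/2) = 0.702611.
c = 2·atan2(√a, √(1−a)) = 1.98802 rad → d = 6371·c ≈ 12665.66 km.

12666 km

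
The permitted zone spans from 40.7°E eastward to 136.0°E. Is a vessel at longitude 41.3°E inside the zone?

Band width going east from +40.7° to +136.0°: ((136.0 − 40.7) mod 360) = 95.3°.
Offset of +41.3° east of the west edge: ((41.3 − 40.7) mod 360) = 0.6°.
0.6° ≤ 95.3° ⇒ inside.

Yes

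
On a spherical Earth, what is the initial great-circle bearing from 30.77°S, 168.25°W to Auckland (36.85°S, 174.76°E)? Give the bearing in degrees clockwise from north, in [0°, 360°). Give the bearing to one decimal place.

242.1°

Δλ = 174.76 − -168.25 = 343.01°; wrapped into (−180°, 180°]: -16.99°.
θ = atan2( sin Δλ · cos φ₂ , cos φ₁ · sin φ₂ − sin φ₁ · cos φ₂ · cos Δλ )
  = atan2(-0.23382, -0.12378) = -117.896° → normalised to [0°, 360°): 242.104°.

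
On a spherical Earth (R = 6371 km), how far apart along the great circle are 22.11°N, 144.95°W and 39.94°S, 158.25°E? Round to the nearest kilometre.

9066 km

Δλ = 158.25 − -144.95 = 303.20°; wrapped into (−180°, 180°]: -56.80°.
Δφ = -39.94 − 22.11 = -62.05°.
a = sin²(Δφ/2) + cos φ₁ · cos φ₂ · sin²(Δλ/2) = 0.426340.
c = 2·atan2(√a, √(1−a)) = 1.42294 rad → d = 6371·c ≈ 9065.54 km.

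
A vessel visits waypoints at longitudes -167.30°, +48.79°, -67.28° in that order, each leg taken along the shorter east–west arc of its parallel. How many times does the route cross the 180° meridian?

1

Leg 1: -167.30° → +48.79°, shortest Δλ = -143.91° (west) — crosses 180°.
Leg 2: +48.79° → -67.28°, shortest Δλ = -116.07° (west) — does not cross 180°.
Total crossings: 1.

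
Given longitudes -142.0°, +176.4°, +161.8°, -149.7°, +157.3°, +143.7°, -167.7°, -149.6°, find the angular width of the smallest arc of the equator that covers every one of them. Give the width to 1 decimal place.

74.3°

Sort the longitudes: -167.7°, -149.7°, -149.6°, -142.0°, +143.7°, +157.3°, +161.8°, +176.4°.
Eastward gaps between consecutive values (wrapping around): 18.0°, 0.1°, 7.6°, 285.7°, 13.6°, 4.5°, 14.6°, 15.9°.
Largest gap = 285.7° ⇒ minimal covering band is its complement: 360° − 285.7° = 74.3°.
Band runs from +143.7° eastward to -142.0°, crossing the antimeridian.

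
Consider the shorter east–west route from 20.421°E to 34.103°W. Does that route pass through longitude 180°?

No

Signed shortest Δλ = ((-34.103 − 20.421 + 180) mod 360) − 180 = -54.524°.
Going west by 54.524° from +20.421° reaches -34.103° without touching 180°.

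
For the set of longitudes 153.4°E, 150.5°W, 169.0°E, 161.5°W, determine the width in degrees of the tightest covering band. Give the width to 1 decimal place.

56.1°

Sort the longitudes: -161.5°, -150.5°, +153.4°, +169.0°.
Eastward gaps between consecutive values (wrapping around): 11.0°, 303.9°, 15.6°, 29.5°.
Largest gap = 303.9° ⇒ minimal covering band is its complement: 360° − 303.9° = 56.1°.
Band runs from +153.4° eastward to -150.5°, crossing the antimeridian.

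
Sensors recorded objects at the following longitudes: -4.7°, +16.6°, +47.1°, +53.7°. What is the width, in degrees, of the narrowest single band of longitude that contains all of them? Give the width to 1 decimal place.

Sort the longitudes: -4.7°, +16.6°, +47.1°, +53.7°.
Eastward gaps between consecutive values (wrapping around): 21.3°, 30.5°, 6.6°, 301.6°.
Largest gap = 301.6° ⇒ minimal covering band is its complement: 360° − 301.6° = 58.4°.
Band runs from -4.7° eastward to +53.7°.

58.4°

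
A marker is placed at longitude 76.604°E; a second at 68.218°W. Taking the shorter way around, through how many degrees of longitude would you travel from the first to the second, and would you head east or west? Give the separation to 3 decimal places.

144.822° west

Raw difference: -68.218 − 76.604 = -144.822°.
Normalise into (−180°, 180°]: -144.822° stays -144.822°.
Negative ⇒ the second point lies to the west; separation 144.822°.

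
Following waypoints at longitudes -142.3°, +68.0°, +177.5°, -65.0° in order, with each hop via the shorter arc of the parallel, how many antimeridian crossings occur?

2

Leg 1: -142.3° → +68.0°, shortest Δλ = -149.7° (west) — crosses 180°.
Leg 2: +68.0° → +177.5°, shortest Δλ = 109.5° (east) — does not cross 180°.
Leg 3: +177.5° → -65.0°, shortest Δλ = 117.5° (east) — crosses 180°.
Total crossings: 2.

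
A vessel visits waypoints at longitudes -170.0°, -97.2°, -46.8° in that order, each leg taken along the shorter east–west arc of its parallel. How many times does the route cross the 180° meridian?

Leg 1: -170.0° → -97.2°, shortest Δλ = 72.8° (east) — does not cross 180°.
Leg 2: -97.2° → -46.8°, shortest Δλ = 50.4° (east) — does not cross 180°.
Total crossings: 0.

0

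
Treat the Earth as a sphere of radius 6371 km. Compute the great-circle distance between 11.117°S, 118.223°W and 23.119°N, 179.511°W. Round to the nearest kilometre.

7676 km

Δλ = -179.511 − -118.223 = -61.288°.
Δφ = 23.119 − -11.117 = 34.236°.
a = sin²(Δφ/2) + cos φ₁ · cos φ₂ · sin²(Δλ/2) = 0.321085.
c = 2·atan2(√a, √(1−a)) = 1.20485 rad → d = 6371·c ≈ 7676.13 km.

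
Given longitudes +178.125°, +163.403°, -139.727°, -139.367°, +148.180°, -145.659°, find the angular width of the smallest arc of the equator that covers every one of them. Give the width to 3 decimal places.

72.453°

Sort the longitudes: -145.659°, -139.727°, -139.367°, +148.180°, +163.403°, +178.125°.
Eastward gaps between consecutive values (wrapping around): 5.932°, 0.360°, 287.547°, 15.223°, 14.722°, 36.216°.
Largest gap = 287.547° ⇒ minimal covering band is its complement: 360° − 287.547° = 72.453°.
Band runs from +148.180° eastward to -139.367°, crossing the antimeridian.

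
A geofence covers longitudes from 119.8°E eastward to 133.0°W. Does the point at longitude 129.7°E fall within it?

Band width going east from +119.8° to -133.0°: ((-133.0 − 119.8) mod 360) = 107.2°.
Offset of +129.7° east of the west edge: ((129.7 − 119.8) mod 360) = 9.9°.
9.9° ≤ 107.2° ⇒ inside.

Yes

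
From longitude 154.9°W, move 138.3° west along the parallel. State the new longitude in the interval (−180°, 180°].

Start at -154.9°; shift −138.3° → -293.2°.
-293.2° lies outside (−180°, 180°]; add 360° → +66.8°.

66.8°E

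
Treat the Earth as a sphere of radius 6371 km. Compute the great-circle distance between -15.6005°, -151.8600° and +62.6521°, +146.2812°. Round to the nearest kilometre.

10200 km

Δλ = 146.2812 − -151.8600 = 298.1412°; wrapped into (−180°, 180°]: -61.8588°.
Δφ = 62.6521 − -15.6005 = 78.2526°.
a = sin²(Δφ/2) + cos φ₁ · cos φ₂ · sin²(Δλ/2) = 0.515091.
c = 2·atan2(√a, √(1−a)) = 1.60098 rad → d = 6371·c ≈ 10199.87 km.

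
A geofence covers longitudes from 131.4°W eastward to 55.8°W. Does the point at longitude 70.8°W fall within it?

Band width going east from -131.4° to -55.8°: ((-55.8 − -131.4) mod 360) = 75.6°.
Offset of -70.8° east of the west edge: ((-70.8 − -131.4) mod 360) = 60.6°.
60.6° ≤ 75.6° ⇒ inside.

Yes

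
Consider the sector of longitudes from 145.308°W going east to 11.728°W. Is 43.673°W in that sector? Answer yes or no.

Band width going east from -145.308° to -11.728°: ((-11.728 − -145.308) mod 360) = 133.580°.
Offset of -43.673° east of the west edge: ((-43.673 − -145.308) mod 360) = 101.635°.
101.635° ≤ 133.580° ⇒ inside.

Yes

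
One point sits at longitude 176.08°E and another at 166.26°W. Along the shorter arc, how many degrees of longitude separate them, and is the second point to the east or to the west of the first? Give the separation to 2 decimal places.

17.66° east

Raw difference: -166.26 − 176.08 = -342.34°.
Normalise into (−180°, 180°]: -342.34° + 360° = 17.66°.
Positive ⇒ the second point lies to the east; separation 17.66°.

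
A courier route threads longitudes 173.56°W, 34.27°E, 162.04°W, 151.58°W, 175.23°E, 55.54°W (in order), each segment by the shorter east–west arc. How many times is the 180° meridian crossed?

4

Leg 1: -173.56° → +34.27°, shortest Δλ = -152.17° (west) — crosses 180°.
Leg 2: +34.27° → -162.04°, shortest Δλ = 163.69° (east) — crosses 180°.
Leg 3: -162.04° → -151.58°, shortest Δλ = 10.46° (east) — does not cross 180°.
Leg 4: -151.58° → +175.23°, shortest Δλ = -33.19° (west) — crosses 180°.
Leg 5: +175.23° → -55.54°, shortest Δλ = 129.23° (east) — crosses 180°.
Total crossings: 4.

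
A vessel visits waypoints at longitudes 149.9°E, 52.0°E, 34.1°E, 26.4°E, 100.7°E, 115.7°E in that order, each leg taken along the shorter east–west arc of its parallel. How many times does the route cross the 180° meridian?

0

Leg 1: +149.9° → +52.0°, shortest Δλ = -97.9° (west) — does not cross 180°.
Leg 2: +52.0° → +34.1°, shortest Δλ = -17.9° (west) — does not cross 180°.
Leg 3: +34.1° → +26.4°, shortest Δλ = -7.7° (west) — does not cross 180°.
Leg 4: +26.4° → +100.7°, shortest Δλ = 74.3° (east) — does not cross 180°.
Leg 5: +100.7° → +115.7°, shortest Δλ = 15.0° (east) — does not cross 180°.
Total crossings: 0.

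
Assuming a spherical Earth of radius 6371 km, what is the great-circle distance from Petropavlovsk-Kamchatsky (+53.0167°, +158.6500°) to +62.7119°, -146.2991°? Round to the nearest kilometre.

Δλ = -146.2991 − 158.6500 = -304.9491°; wrapped into (−180°, 180°]: 55.0509°.
Δφ = 62.7119 − 53.0167 = 9.6952°.
a = sin²(Δφ/2) + cos φ₁ · cos φ₂ · sin²(Δλ/2) = 0.066046.
c = 2·atan2(√a, √(1−a)) = 0.51982 rad → d = 6371·c ≈ 3311.79 km.

3312 km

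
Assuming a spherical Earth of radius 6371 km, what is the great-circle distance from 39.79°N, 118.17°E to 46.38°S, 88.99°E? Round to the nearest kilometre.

10011 km

Δλ = 88.99 − 118.17 = -29.18°.
Δφ = -46.38 − 39.79 = -86.17°.
a = sin²(Δφ/2) + cos φ₁ · cos φ₂ · sin²(Δλ/2) = 0.500238.
c = 2·atan2(√a, √(1−a)) = 1.57127 rad → d = 6371·c ≈ 10010.58 km.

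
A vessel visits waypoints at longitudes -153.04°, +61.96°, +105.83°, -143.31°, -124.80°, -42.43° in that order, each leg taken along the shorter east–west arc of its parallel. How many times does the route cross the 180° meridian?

Leg 1: -153.04° → +61.96°, shortest Δλ = -145.0° (west) — crosses 180°.
Leg 2: +61.96° → +105.83°, shortest Δλ = 43.87° (east) — does not cross 180°.
Leg 3: +105.83° → -143.31°, shortest Δλ = 110.86° (east) — crosses 180°.
Leg 4: -143.31° → -124.80°, shortest Δλ = 18.51° (east) — does not cross 180°.
Leg 5: -124.80° → -42.43°, shortest Δλ = 82.37° (east) — does not cross 180°.
Total crossings: 2.

2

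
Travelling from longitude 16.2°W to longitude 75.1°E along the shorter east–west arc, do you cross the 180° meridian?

Signed shortest Δλ = ((75.1 − -16.2 + 180) mod 360) − 180 = 91.3°.
Going east by 91.3° from -16.2° reaches +75.1° without touching 180°.

No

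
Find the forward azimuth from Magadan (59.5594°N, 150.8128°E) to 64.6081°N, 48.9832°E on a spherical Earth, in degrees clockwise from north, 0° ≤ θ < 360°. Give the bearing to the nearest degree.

Δλ = 48.9832 − 150.8128 = -101.8296°.
θ = atan2( sin Δλ · cos φ₂ , cos φ₁ · sin φ₂ − sin φ₁ · cos φ₂ · cos Δλ )
  = atan2(-0.41970, 0.53349) = -38.192° → normalised to [0°, 360°): 321.808°.

322°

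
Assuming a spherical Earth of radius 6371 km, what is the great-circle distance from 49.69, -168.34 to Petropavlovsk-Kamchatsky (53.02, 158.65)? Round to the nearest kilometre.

2301 km

Δλ = 158.65 − -168.34 = 326.99°; wrapped into (−180°, 180°]: -33.01°.
Δφ = 53.02 − 49.69 = 3.33°.
a = sin²(Δφ/2) + cos φ₁ · cos φ₂ · sin²(Δλ/2) = 0.032253.
c = 2·atan2(√a, √(1−a)) = 0.36114 rad → d = 6371·c ≈ 2300.84 km.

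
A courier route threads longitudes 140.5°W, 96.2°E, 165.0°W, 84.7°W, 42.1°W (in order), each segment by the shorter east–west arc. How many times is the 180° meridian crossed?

Leg 1: -140.5° → +96.2°, shortest Δλ = -123.3° (west) — crosses 180°.
Leg 2: +96.2° → -165.0°, shortest Δλ = 98.8° (east) — crosses 180°.
Leg 3: -165.0° → -84.7°, shortest Δλ = 80.3° (east) — does not cross 180°.
Leg 4: -84.7° → -42.1°, shortest Δλ = 42.6° (east) — does not cross 180°.
Total crossings: 2.

2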